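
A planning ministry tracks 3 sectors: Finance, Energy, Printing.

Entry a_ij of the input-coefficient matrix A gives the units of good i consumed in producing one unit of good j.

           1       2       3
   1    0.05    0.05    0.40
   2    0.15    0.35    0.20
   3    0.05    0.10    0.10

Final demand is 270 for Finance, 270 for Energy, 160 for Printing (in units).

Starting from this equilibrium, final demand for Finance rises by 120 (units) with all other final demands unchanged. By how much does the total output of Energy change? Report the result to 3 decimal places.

I − A =
  [   0.95    -0.05    -0.40]
  [  -0.15     0.65    -0.20]
  [  -0.05    -0.10     0.90]
Cofactors of I−A, C_ij = (−1)^(i+j)·(minor ij) (rows/columns in the sector order above):
  C_11 = (0.65)(0.90) − (-0.20)(-0.10) = 0.5650
  C_12 = −[(-0.15)(0.90) − (-0.20)(-0.05)] = 0.1450
  C_13 = (-0.15)(-0.10) − (0.65)(-0.05) = 0.0475
  C_21 = −[(-0.05)(0.90) − (-0.40)(-0.10)] = 0.0850
  C_22 = (0.95)(0.90) − (-0.40)(-0.05) = 0.8350
  C_23 = −[(0.95)(-0.10) − (-0.05)(-0.05)] = 0.0975
  C_31 = (-0.05)(-0.20) − (-0.40)(0.65) = 0.2700
  C_32 = −[(0.95)(-0.20) − (-0.40)(-0.15)] = 0.2500
  C_33 = (0.95)(0.65) − (-0.05)(-0.15) = 0.6100
det(I−A) = Σ_j (I−A)_1j·C_1j = (0.95)(0.5650) + (-0.05)(0.1450) + (-0.40)(0.0475) = 0.5105
adj(I−A) = Cᵀ =
  [ 0.5650   0.0850   0.2700]
  [ 0.1450   0.8350   0.2500]
  [ 0.0475   0.0975   0.6100]
(I − A)⁻¹ = adj(I−A) / det(I−A) ≈
  [   1.1068     0.1665     0.5289]
  [   0.2840     1.6357     0.4897]
  [   0.0930     0.1910     1.1949]
Δx = (I − A)⁻¹ Δd with Δd having +120 in the Finance component and 0 elsewhere.
So Δx_2 = L_21 · (+120), where L_21 = adj(I−A)_21 / det(I−A) = 0.1450 / 0.5105.
Δx_2 = 0.1450 × (+120) / 0.5105 = 17.40 / 0.5105 ≈ 34.084.

Δx_2 = 34.084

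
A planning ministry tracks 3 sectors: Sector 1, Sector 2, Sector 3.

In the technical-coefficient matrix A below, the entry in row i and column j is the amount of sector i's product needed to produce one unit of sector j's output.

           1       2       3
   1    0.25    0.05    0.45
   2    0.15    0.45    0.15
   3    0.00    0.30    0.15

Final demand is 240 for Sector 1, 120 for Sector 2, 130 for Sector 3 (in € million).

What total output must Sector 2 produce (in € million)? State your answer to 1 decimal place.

I − A =
  [   0.75    -0.05    -0.45]
  [  -0.15     0.55    -0.15]
  [   0.00    -0.30     0.85]
Cofactors of I−A, C_ij = (−1)^(i+j)·(minor ij) (rows/columns in the sector order above):
  C_11 = (0.55)(0.85) − (-0.15)(-0.30) = 0.4225
  C_12 = −[(-0.15)(0.85) − (-0.15)(0.00)] = 0.1275
  C_13 = (-0.15)(-0.30) − (0.55)(0.00) = 0.0450
  C_21 = −[(-0.05)(0.85) − (-0.45)(-0.30)] = 0.1775
  C_22 = (0.75)(0.85) − (-0.45)(0.00) = 0.6375
  C_23 = −[(0.75)(-0.30) − (-0.05)(0.00)] = 0.2250
  C_31 = (-0.05)(-0.15) − (-0.45)(0.55) = 0.2550
  C_32 = −[(0.75)(-0.15) − (-0.45)(-0.15)] = 0.1800
  C_33 = (0.75)(0.55) − (-0.05)(-0.15) = 0.4050
det(I−A) = Σ_j (I−A)_1j·C_1j = (0.75)(0.4225) + (-0.05)(0.1275) + (-0.45)(0.0450) = 0.29025
adj(I−A) = Cᵀ =
  [ 0.4225   0.1775   0.2550]
  [ 0.1275   0.6375   0.1800]
  [ 0.0450   0.2250   0.4050]
(I − A)⁻¹ = adj(I−A) / det(I−A) ≈
  [   1.4556     0.6115     0.8786]
  [   0.4393     2.1964     0.6202]
  [   0.1550     0.7752     1.3953]
x = (I − A)⁻¹ d = adj(I−A)·d / det(I−A), with det(I−A) = 0.29025:
  x_1 = (0.4225·240 + 0.1775·120 + 0.2550·130) / 0.29025 = 155.85 / 0.29025 ≈ 537.0
  x_2 = (0.1275·240 + 0.6375·120 + 0.1800·130) / 0.29025 = 130.50 / 0.29025 ≈ 449.6
  x_3 = (0.0450·240 + 0.2250·120 + 0.4050·130) / 0.29025 = 90.45 / 0.29025 ≈ 311.6

x_2 = 449.6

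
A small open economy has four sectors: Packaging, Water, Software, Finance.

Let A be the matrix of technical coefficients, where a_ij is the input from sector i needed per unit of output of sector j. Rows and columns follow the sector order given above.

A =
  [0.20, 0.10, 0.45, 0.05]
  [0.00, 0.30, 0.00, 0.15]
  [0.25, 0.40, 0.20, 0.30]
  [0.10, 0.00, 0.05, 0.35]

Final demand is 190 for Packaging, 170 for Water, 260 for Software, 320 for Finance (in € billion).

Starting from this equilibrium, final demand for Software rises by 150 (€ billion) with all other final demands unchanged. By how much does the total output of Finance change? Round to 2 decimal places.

Δx_F = 42.01

I − A =
  [   0.80    -0.10    -0.45    -0.05]
  [   0.00     0.70     0.00    -0.15]
  [  -0.25    -0.40     0.80    -0.30]
  [  -0.10     0.00    -0.05     0.65]
Compute the cofactors C_ij = (−1)^(i+j)·(3×3 minor ij) of I−A; the adjugate is their transpose:
adj(I−A) = Cᵀ =
  [ 0.350500   0.168500   0.207250   0.161500]
  [ 0.013875   0.312750   0.012750   0.079125]
  [ 0.140750   0.225250   0.359000   0.228500]
  [ 0.064750   0.043250   0.059500   0.369250]
det(I−A) = Σ_j (I−A)_1j·C_1j = (0.80)(0.350500) + (-0.10)(0.013875) + (-0.45)(0.140750) + (-0.05)(0.064750) = 0.2124375
(I − A)⁻¹ = adj(I−A) / det(I−A) ≈
  [   1.6499     0.7932     0.9756     0.7602]
  [   0.0653     1.4722     0.0600     0.3725]
  [   0.6625     1.0603     1.6899     1.0756]
  [   0.3048     0.2036     0.2801     1.7382]
Δx = (I − A)⁻¹ Δd with Δd having +150 in the Software component and 0 elsewhere.
So Δx_F = L_FS · (+150), where L_FS = adj(I−A)_FS / det(I−A) = 0.059500 / 0.2124375.
Δx_F = 0.059500 × (+150) / 0.2124375 = 8.925 / 0.2124375 ≈ 42.01.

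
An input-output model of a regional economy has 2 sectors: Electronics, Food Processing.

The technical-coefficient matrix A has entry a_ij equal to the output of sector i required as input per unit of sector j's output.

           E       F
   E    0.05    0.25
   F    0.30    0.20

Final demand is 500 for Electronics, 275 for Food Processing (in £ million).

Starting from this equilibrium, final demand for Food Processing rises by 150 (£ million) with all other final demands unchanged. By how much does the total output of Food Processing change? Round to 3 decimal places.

I − A =
  [   0.95    -0.25]
  [  -0.30     0.80]
det(I−A) = (0.95)(0.80) − (-0.25)(-0.30) = 0.6850
adj(I−A) = [[0.80, 0.25], [0.30, 0.95]]
(I − A)⁻¹ = adj(I−A) / det(I−A) ≈
  [   1.1679     0.3650]
  [   0.4380     1.3869]
Δx = (I − A)⁻¹ Δd with Δd having +150 in the Food Processing component and 0 elsewhere.
So Δx_F = L_FF · (+150), where L_FF = adj(I−A)_FF / det(I−A) = 0.95 / 0.6850.
Δx_F = 0.95 × (+150) / 0.6850 = 142.50 / 0.6850 ≈ 208.029.

Δx_F = 208.029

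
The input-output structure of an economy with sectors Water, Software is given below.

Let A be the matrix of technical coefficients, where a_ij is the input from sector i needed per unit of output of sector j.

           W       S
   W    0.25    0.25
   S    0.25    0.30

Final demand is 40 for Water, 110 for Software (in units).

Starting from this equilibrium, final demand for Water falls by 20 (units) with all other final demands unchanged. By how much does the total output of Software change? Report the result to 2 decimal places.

I − A =
  [   0.75    -0.25]
  [  -0.25     0.70]
det(I−A) = (0.75)(0.70) − (-0.25)(-0.25) = 0.4625
adj(I−A) = [[0.70, 0.25], [0.25, 0.75]]
(I − A)⁻¹ = adj(I−A) / det(I−A) ≈
  [   1.5135     0.5405]
  [   0.5405     1.6216]
Δx = (I − A)⁻¹ Δd with Δd having -20 in the Water component and 0 elsewhere.
So Δx_S = L_SW · (-20), where L_SW = adj(I−A)_SW / det(I−A) = 0.25 / 0.4625.
Δx_S = 0.25 × (-20) / 0.4625 = -5.00 / 0.4625 ≈ -10.81.

Δx_S = -10.81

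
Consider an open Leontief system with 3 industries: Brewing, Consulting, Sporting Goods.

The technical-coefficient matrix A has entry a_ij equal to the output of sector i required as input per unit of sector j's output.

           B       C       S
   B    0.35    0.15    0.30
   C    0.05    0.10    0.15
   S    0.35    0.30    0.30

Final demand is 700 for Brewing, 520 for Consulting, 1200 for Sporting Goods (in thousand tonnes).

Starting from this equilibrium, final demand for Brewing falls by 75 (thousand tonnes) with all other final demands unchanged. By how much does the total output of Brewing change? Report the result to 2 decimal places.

Δx_B = -163.64

I − A =
  [   0.65    -0.15    -0.30]
  [  -0.05     0.90    -0.15]
  [  -0.35    -0.30     0.70]
Cofactors of I−A, C_ij = (−1)^(i+j)·(minor ij) (rows/columns in the sector order above):
  C_11 = (0.90)(0.70) − (-0.15)(-0.30) = 0.5850
  C_12 = −[(-0.05)(0.70) − (-0.15)(-0.35)] = 0.0875
  C_13 = (-0.05)(-0.30) − (0.90)(-0.35) = 0.3300
  C_21 = −[(-0.15)(0.70) − (-0.30)(-0.30)] = 0.1950
  C_22 = (0.65)(0.70) − (-0.30)(-0.35) = 0.3500
  C_23 = −[(0.65)(-0.30) − (-0.15)(-0.35)] = 0.2475
  C_31 = (-0.15)(-0.15) − (-0.30)(0.90) = 0.2925
  C_32 = −[(0.65)(-0.15) − (-0.30)(-0.05)] = 0.1125
  C_33 = (0.65)(0.90) − (-0.15)(-0.05) = 0.5775
det(I−A) = Σ_j (I−A)_1j·C_1j = (0.65)(0.5850) + (-0.15)(0.0875) + (-0.30)(0.3300) = 0.268125
adj(I−A) = Cᵀ =
  [ 0.5850   0.1950   0.2925]
  [ 0.0875   0.3500   0.1125]
  [ 0.3300   0.2475   0.5775]
(I − A)⁻¹ = adj(I−A) / det(I−A) ≈
  [   2.1818     0.7273     1.0909]
  [   0.3263     1.3054     0.4196]
  [   1.2308     0.9231     2.1538]
Δx = (I − A)⁻¹ Δd with Δd having -75 in the Brewing component and 0 elsewhere.
So Δx_B = L_BB · (-75), where L_BB = adj(I−A)_BB / det(I−A) = 0.5850 / 0.268125.
Δx_B = 0.5850 × (-75) / 0.268125 = -43.875 / 0.268125 ≈ -163.64.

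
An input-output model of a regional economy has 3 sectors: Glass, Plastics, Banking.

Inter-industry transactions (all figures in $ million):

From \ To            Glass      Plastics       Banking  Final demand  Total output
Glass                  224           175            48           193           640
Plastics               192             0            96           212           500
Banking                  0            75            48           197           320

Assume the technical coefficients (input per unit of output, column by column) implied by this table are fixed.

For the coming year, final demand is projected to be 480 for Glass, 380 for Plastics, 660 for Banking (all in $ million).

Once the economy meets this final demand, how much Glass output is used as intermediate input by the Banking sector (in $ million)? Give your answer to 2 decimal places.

z_13 = 146.88

Technical coefficients a_ij = z_ij / X_j:
  a_11 = 224/640 = 0.35, a_21 = 192/640 = 0.30, a_31 = 0/640 = 0.00
  a_12 = 175/500 = 0.35, a_22 = 0/500 = 0.00, a_32 = 75/500 = 0.15
  a_13 = 48/320 = 0.15, a_23 = 96/320 = 0.30, a_33 = 48/320 = 0.15
I − A =
  [   0.65    -0.35    -0.15]
  [  -0.30     1.00    -0.30]
  [   0.00    -0.15     0.85]
Cofactors of I−A, C_ij = (−1)^(i+j)·(minor ij) (rows/columns in the sector order above):
  C_11 = (1.00)(0.85) − (-0.30)(-0.15) = 0.8050
  C_12 = −[(-0.30)(0.85) − (-0.30)(0.00)] = 0.2550
  C_13 = (-0.30)(-0.15) − (1.00)(0.00) = 0.0450
  C_21 = −[(-0.35)(0.85) − (-0.15)(-0.15)] = 0.3200
  C_22 = (0.65)(0.85) − (-0.15)(0.00) = 0.5525
  C_23 = −[(0.65)(-0.15) − (-0.35)(0.00)] = 0.0975
  C_31 = (-0.35)(-0.30) − (-0.15)(1.00) = 0.2550
  C_32 = −[(0.65)(-0.30) − (-0.15)(-0.30)] = 0.2400
  C_33 = (0.65)(1.00) − (-0.35)(-0.30) = 0.5450
det(I−A) = Σ_j (I−A)_1j·C_1j = (0.65)(0.8050) + (-0.35)(0.2550) + (-0.15)(0.0450) = 0.42725
adj(I−A) = Cᵀ =
  [ 0.8050   0.3200   0.2550]
  [ 0.2550   0.5525   0.2400]
  [ 0.0450   0.0975   0.5450]
(I − A)⁻¹ = adj(I−A) / det(I−A) ≈
  [   1.8841     0.7490     0.5968]
  [   0.5968     1.2932     0.5617]
  [   0.1053     0.2282     1.2756]
First solve x = (I − A)⁻¹ d = adj(I−A)·d / det(I−A); in particular x_3 = (0.0450·480 + 0.0975·380 + 0.5450·660) / 0.42725 = 418.35 / 0.42725 ≈ 979.1691.
Intermediate flow from 1 to 3: z_13 = a_13 · x_3 = 0.15 × 418.35 / 0.42725 = 62.7525 / 0.42725 ≈ 146.88.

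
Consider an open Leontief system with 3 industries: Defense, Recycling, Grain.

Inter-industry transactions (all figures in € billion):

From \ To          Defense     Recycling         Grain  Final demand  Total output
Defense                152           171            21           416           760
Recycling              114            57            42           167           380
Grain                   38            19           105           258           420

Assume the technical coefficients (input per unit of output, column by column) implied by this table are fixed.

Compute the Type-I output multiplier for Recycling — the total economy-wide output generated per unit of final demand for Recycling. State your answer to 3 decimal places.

m_2 = 2.219

Technical coefficients a_ij = z_ij / X_j:
  a_11 = 152/760 = 0.20, a_21 = 114/760 = 0.15, a_31 = 38/760 = 0.05
  a_12 = 171/380 = 0.45, a_22 = 57/380 = 0.15, a_32 = 19/380 = 0.05
  a_13 = 21/420 = 0.05, a_23 = 42/420 = 0.10, a_33 = 105/420 = 0.25
I − A =
  [   0.80    -0.45    -0.05]
  [  -0.15     0.85    -0.10]
  [  -0.05    -0.05     0.75]
Cofactors of I−A, C_ij = (−1)^(i+j)·(minor ij) (rows/columns in the sector order above):
  C_11 = (0.85)(0.75) − (-0.10)(-0.05) = 0.6325
  C_12 = −[(-0.15)(0.75) − (-0.10)(-0.05)] = 0.1175
  C_13 = (-0.15)(-0.05) − (0.85)(-0.05) = 0.0500
  C_21 = −[(-0.45)(0.75) − (-0.05)(-0.05)] = 0.3400
  C_22 = (0.80)(0.75) − (-0.05)(-0.05) = 0.5975
  C_23 = −[(0.80)(-0.05) − (-0.45)(-0.05)] = 0.0625
  C_31 = (-0.45)(-0.10) − (-0.05)(0.85) = 0.0875
  C_32 = −[(0.80)(-0.10) − (-0.05)(-0.15)] = 0.0875
  C_33 = (0.80)(0.85) − (-0.45)(-0.15) = 0.6125
det(I−A) = Σ_j (I−A)_1j·C_1j = (0.80)(0.6325) + (-0.45)(0.1175) + (-0.05)(0.0500) = 0.450625
adj(I−A) = Cᵀ =
  [ 0.6325   0.3400   0.0875]
  [ 0.1175   0.5975   0.0875]
  [ 0.0500   0.0625   0.6125]
(I − A)⁻¹ = adj(I−A) / det(I−A) ≈
  [   1.4036     0.7545     0.1942]
  [   0.2607     1.3259     0.1942]
  [   0.1110     0.1387     1.3592]
The output multiplier for sector j is the column-j sum of the Leontief inverse (I − A)⁻¹ = adj(I−A) / det(I−A).
Column 2 of adj(I−A): (0.3400, 0.5975, 0.0625); det(I−A) = 0.450625.
m_2 = (0.3400 + 0.5975 + 0.0625) / 0.450625 = 1.00 / 0.450625 ≈ 2.219.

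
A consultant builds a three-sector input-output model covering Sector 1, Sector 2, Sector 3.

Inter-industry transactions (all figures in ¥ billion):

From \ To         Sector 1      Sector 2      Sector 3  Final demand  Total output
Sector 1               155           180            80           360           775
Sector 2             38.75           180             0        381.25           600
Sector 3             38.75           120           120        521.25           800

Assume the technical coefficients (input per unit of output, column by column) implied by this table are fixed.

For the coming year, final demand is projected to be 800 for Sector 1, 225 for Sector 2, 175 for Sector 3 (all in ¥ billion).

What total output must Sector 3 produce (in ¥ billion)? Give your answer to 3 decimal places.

Technical coefficients a_ij = z_ij / X_j:
  a_11 = 155/775 = 0.20, a_21 = 38.75/775 = 0.05, a_31 = 38.75/775 = 0.05
  a_12 = 180/600 = 0.30, a_22 = 180/600 = 0.30, a_32 = 120/600 = 0.20
  a_13 = 80/800 = 0.10, a_23 = 0/800 = 0.00, a_33 = 120/800 = 0.15
I − A =
  [   0.80    -0.30    -0.10]
  [  -0.05     0.70     0.00]
  [  -0.05    -0.20     0.85]
Cofactors of I−A, C_ij = (−1)^(i+j)·(minor ij) (rows/columns in the sector order above):
  C_11 = (0.70)(0.85) − (0.00)(-0.20) = 0.5950
  C_12 = −[(-0.05)(0.85) − (0.00)(-0.05)] = 0.0425
  C_13 = (-0.05)(-0.20) − (0.70)(-0.05) = 0.0450
  C_21 = −[(-0.30)(0.85) − (-0.10)(-0.20)] = 0.2750
  C_22 = (0.80)(0.85) − (-0.10)(-0.05) = 0.6750
  C_23 = −[(0.80)(-0.20) − (-0.30)(-0.05)] = 0.1750
  C_31 = (-0.30)(0.00) − (-0.10)(0.70) = 0.0700
  C_32 = −[(0.80)(0.00) − (-0.10)(-0.05)] = 0.0050
  C_33 = (0.80)(0.70) − (-0.30)(-0.05) = 0.5450
det(I−A) = Σ_j (I−A)_1j·C_1j = (0.80)(0.5950) + (-0.30)(0.0425) + (-0.10)(0.0450) = 0.45875
adj(I−A) = Cᵀ =
  [ 0.5950   0.2750   0.0700]
  [ 0.0425   0.6750   0.0050]
  [ 0.0450   0.1750   0.5450]
(I − A)⁻¹ = adj(I−A) / det(I−A) ≈
  [   1.2970     0.5995     0.1526]
  [   0.0926     1.4714     0.0109]
  [   0.0981     0.3815     1.1880]
x = (I − A)⁻¹ d = adj(I−A)·d / det(I−A), with det(I−A) = 0.45875:
  x_1 = (0.5950·800 + 0.2750·225 + 0.0700·175) / 0.45875 = 550.125 / 0.45875 ≈ 1199.183
  x_2 = (0.0425·800 + 0.6750·225 + 0.0050·175) / 0.45875 = 186.75 / 0.45875 ≈ 407.084
  x_3 = (0.0450·800 + 0.1750·225 + 0.5450·175) / 0.45875 = 170.75 / 0.45875 ≈ 372.207

x_3 = 372.207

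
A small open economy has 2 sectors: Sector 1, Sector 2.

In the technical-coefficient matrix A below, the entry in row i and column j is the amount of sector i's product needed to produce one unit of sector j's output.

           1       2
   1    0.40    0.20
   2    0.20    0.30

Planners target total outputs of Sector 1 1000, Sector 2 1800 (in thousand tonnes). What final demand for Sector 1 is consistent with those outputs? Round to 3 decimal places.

I − A =
  [   0.60    -0.20]
  [  -0.20     0.70]
d = (I − A) x:
  d_1 = (+0.60)·1000 + (-0.20)·1800 = 240.000
  d_2 = (-0.20)·1000 + (+0.70)·1800 = 1060.000

d_1 = 240.000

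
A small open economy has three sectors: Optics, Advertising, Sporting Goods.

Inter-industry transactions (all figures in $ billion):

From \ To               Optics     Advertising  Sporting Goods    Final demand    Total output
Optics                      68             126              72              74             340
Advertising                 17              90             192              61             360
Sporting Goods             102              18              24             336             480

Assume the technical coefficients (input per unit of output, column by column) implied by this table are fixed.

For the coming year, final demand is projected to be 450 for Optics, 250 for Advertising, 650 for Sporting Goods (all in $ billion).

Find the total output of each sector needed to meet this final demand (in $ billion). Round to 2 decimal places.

Technical coefficients a_ij = z_ij / X_j:
  a_11 = 68/340 = 0.20, a_21 = 17/340 = 0.05, a_31 = 102/340 = 0.30
  a_12 = 126/360 = 0.35, a_22 = 90/360 = 0.25, a_32 = 18/360 = 0.05
  a_13 = 72/480 = 0.15, a_23 = 192/480 = 0.40, a_33 = 24/480 = 0.05
I − A =
  [   0.80    -0.35    -0.15]
  [  -0.05     0.75    -0.40]
  [  -0.30    -0.05     0.95]
Cofactors of I−A, C_ij = (−1)^(i+j)·(minor ij) (rows/columns in the sector order above):
  C_11 = (0.75)(0.95) − (-0.40)(-0.05) = 0.6925
  C_12 = −[(-0.05)(0.95) − (-0.40)(-0.30)] = 0.1675
  C_13 = (-0.05)(-0.05) − (0.75)(-0.30) = 0.2275
  C_21 = −[(-0.35)(0.95) − (-0.15)(-0.05)] = 0.3400
  C_22 = (0.80)(0.95) − (-0.15)(-0.30) = 0.7150
  C_23 = −[(0.80)(-0.05) − (-0.35)(-0.30)] = 0.1450
  C_31 = (-0.35)(-0.40) − (-0.15)(0.75) = 0.2525
  C_32 = −[(0.80)(-0.40) − (-0.15)(-0.05)] = 0.3275
  C_33 = (0.80)(0.75) − (-0.35)(-0.05) = 0.5825
det(I−A) = Σ_j (I−A)_1j·C_1j = (0.80)(0.6925) + (-0.35)(0.1675) + (-0.15)(0.2275) = 0.46125
adj(I−A) = Cᵀ =
  [ 0.6925   0.3400   0.2525]
  [ 0.1675   0.7150   0.3275]
  [ 0.2275   0.1450   0.5825]
(I − A)⁻¹ = adj(I−A) / det(I−A) ≈
  [   1.5014     0.7371     0.5474]
  [   0.3631     1.5501     0.7100]
  [   0.4932     0.3144     1.2629]
x = (I − A)⁻¹ d = adj(I−A)·d / det(I−A), with det(I−A) = 0.46125:
  x_1 = (0.6925·450 + 0.3400·250 + 0.2525·650) / 0.46125 = 560.75 / 0.46125 ≈ 1215.72
  x_2 = (0.1675·450 + 0.7150·250 + 0.3275·650) / 0.46125 = 467.00 / 0.46125 ≈ 1012.47
  x_3 = (0.2275·450 + 0.1450·250 + 0.5825·650) / 0.46125 = 517.25 / 0.46125 ≈ 1121.41

x_1 = 1215.72, x_2 = 1012.47, x_3 = 1121.41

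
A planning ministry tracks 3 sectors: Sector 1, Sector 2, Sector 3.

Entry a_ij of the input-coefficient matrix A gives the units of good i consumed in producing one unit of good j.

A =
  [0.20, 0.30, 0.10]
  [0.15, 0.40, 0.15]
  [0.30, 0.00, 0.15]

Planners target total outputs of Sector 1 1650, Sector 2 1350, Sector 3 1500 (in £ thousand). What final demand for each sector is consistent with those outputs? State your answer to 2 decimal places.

d_1 = 765.00, d_2 = 337.50, d_3 = 780.00

I − A =
  [   0.80    -0.30    -0.10]
  [  -0.15     0.60    -0.15]
  [  -0.30     0.00     0.85]
d = (I − A) x:
  d_1 = (+0.80)·1650 + (-0.30)·1350 + (-0.10)·1500 = 765.00
  d_2 = (-0.15)·1650 + (+0.60)·1350 + (-0.15)·1500 = 337.50
  d_3 = (-0.30)·1650 + (+0.00)·1350 + (+0.85)·1500 = 780.00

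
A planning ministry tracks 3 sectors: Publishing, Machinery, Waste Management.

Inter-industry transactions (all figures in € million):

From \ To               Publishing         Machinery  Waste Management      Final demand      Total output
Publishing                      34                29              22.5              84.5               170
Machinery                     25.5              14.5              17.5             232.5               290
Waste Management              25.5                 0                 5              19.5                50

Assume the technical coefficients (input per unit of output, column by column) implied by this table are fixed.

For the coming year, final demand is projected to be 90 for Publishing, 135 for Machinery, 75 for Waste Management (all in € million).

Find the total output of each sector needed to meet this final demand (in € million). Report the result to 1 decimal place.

x_1 = 205.9, x_2 = 218.0, x_3 = 117.7

Technical coefficients a_ij = z_ij / X_j:
  a_11 = 34/170 = 0.20, a_21 = 25.5/170 = 0.15, a_31 = 25.5/170 = 0.15
  a_12 = 29/290 = 0.10, a_22 = 14.5/290 = 0.05, a_32 = 0/290 = 0.00
  a_13 = 22.5/50 = 0.45, a_23 = 17.5/50 = 0.35, a_33 = 5/50 = 0.10
I − A =
  [   0.80    -0.10    -0.45]
  [  -0.15     0.95    -0.35]
  [  -0.15     0.00     0.90]
Cofactors of I−A, C_ij = (−1)^(i+j)·(minor ij) (rows/columns in the sector order above):
  C_11 = (0.95)(0.90) − (-0.35)(0.00) = 0.8550
  C_12 = −[(-0.15)(0.90) − (-0.35)(-0.15)] = 0.1875
  C_13 = (-0.15)(0.00) − (0.95)(-0.15) = 0.1425
  C_21 = −[(-0.10)(0.90) − (-0.45)(0.00)] = 0.0900
  C_22 = (0.80)(0.90) − (-0.45)(-0.15) = 0.6525
  C_23 = −[(0.80)(0.00) − (-0.10)(-0.15)] = 0.0150
  C_31 = (-0.10)(-0.35) − (-0.45)(0.95) = 0.4625
  C_32 = −[(0.80)(-0.35) − (-0.45)(-0.15)] = 0.3475
  C_33 = (0.80)(0.95) − (-0.10)(-0.15) = 0.7450
det(I−A) = Σ_j (I−A)_1j·C_1j = (0.80)(0.8550) + (-0.10)(0.1875) + (-0.45)(0.1425) = 0.601125
adj(I−A) = Cᵀ =
  [ 0.8550   0.0900   0.4625]
  [ 0.1875   0.6525   0.3475]
  [ 0.1425   0.0150   0.7450]
(I − A)⁻¹ = adj(I−A) / det(I−A) ≈
  [   1.4223     0.1497     0.7694]
  [   0.3119     1.0855     0.5781]
  [   0.2371     0.0250     1.2393]
x = (I − A)⁻¹ d = adj(I−A)·d / det(I−A), with det(I−A) = 0.601125:
  x_1 = (0.8550·90 + 0.0900·135 + 0.4625·75) / 0.601125 = 123.7875 / 0.601125 ≈ 205.9
  x_2 = (0.1875·90 + 0.6525·135 + 0.3475·75) / 0.601125 = 131.025 / 0.601125 ≈ 218.0
  x_3 = (0.1425·90 + 0.0150·135 + 0.7450·75) / 0.601125 = 70.725 / 0.601125 ≈ 117.7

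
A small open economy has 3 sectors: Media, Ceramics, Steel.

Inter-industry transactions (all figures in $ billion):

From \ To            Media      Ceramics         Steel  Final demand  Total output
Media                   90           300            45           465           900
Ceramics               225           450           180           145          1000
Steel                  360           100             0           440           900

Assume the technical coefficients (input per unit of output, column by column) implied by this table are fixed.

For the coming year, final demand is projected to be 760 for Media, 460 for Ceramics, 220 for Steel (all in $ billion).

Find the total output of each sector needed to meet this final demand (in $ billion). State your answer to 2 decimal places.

x_M = 1537.53, x_C = 1908.27, x_S = 1025.84

Technical coefficients a_ij = z_ij / X_j:
  a_MM = 90/900 = 0.10, a_CM = 225/900 = 0.25, a_SM = 360/900 = 0.40
  a_MC = 300/1000 = 0.30, a_CC = 450/1000 = 0.45, a_SC = 100/1000 = 0.10
  a_MS = 45/900 = 0.05, a_CS = 180/900 = 0.20, a_SS = 0/900 = 0.00
I − A =
  [   0.90    -0.30    -0.05]
  [  -0.25     0.55    -0.20]
  [  -0.40    -0.10     1.00]
Cofactors of I−A, C_ij = (−1)^(i+j)·(minor ij) (rows/columns in the sector order above):
  C_11 = (0.55)(1.00) − (-0.20)(-0.10) = 0.5300
  C_12 = −[(-0.25)(1.00) − (-0.20)(-0.40)] = 0.3300
  C_13 = (-0.25)(-0.10) − (0.55)(-0.40) = 0.2450
  C_21 = −[(-0.30)(1.00) − (-0.05)(-0.10)] = 0.3050
  C_22 = (0.90)(1.00) − (-0.05)(-0.40) = 0.8800
  C_23 = −[(0.90)(-0.10) − (-0.30)(-0.40)] = 0.2100
  C_31 = (-0.30)(-0.20) − (-0.05)(0.55) = 0.0875
  C_32 = −[(0.90)(-0.20) − (-0.05)(-0.25)] = 0.1925
  C_33 = (0.90)(0.55) − (-0.30)(-0.25) = 0.4200
det(I−A) = Σ_j (I−A)_1j·C_1j = (0.90)(0.5300) + (-0.30)(0.3300) + (-0.05)(0.2450) = 0.36575
adj(I−A) = Cᵀ =
  [ 0.5300   0.3050   0.0875]
  [ 0.3300   0.8800   0.1925]
  [ 0.2450   0.2100   0.4200]
(I − A)⁻¹ = adj(I−A) / det(I−A) ≈
  [   1.4491     0.8339     0.2392]
  [   0.9023     2.4060     0.5263]
  [   0.6699     0.5742     1.1483]
x = (I − A)⁻¹ d = adj(I−A)·d / det(I−A), with det(I−A) = 0.36575:
  x_M = (0.5300·760 + 0.3050·460 + 0.0875·220) / 0.36575 = 562.35 / 0.36575 ≈ 1537.53
  x_C = (0.3300·760 + 0.8800·460 + 0.1925·220) / 0.36575 = 697.95 / 0.36575 ≈ 1908.27
  x_S = (0.2450·760 + 0.2100·460 + 0.4200·220) / 0.36575 = 375.20 / 0.36575 ≈ 1025.84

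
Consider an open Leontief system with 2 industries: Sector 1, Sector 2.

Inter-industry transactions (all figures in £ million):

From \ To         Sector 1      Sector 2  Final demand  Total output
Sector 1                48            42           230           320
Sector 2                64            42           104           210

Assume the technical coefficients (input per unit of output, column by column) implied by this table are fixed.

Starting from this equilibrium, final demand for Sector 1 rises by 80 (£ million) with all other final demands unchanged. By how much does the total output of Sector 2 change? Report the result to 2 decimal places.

Technical coefficients a_ij = z_ij / X_j:
  a_11 = 48/320 = 0.15, a_21 = 64/320 = 0.20
  a_12 = 42/210 = 0.20, a_22 = 42/210 = 0.20
I − A =
  [   0.85    -0.20]
  [  -0.20     0.80]
det(I−A) = (0.85)(0.80) − (-0.20)(-0.20) = 0.6400
adj(I−A) = [[0.80, 0.20], [0.20, 0.85]]
(I − A)⁻¹ = adj(I−A) / det(I−A) ≈
  [   1.2500     0.3125]
  [   0.3125     1.3281]
Δx = (I − A)⁻¹ Δd with Δd having +80 in the Sector 1 component and 0 elsewhere.
So Δx_2 = L_21 · (+80), where L_21 = adj(I−A)_21 / det(I−A) = 0.20 / 0.6400.
Δx_2 = 0.20 × (+80) / 0.6400 = 16.00 / 0.6400 = 25.00.

Δx_2 = 25.00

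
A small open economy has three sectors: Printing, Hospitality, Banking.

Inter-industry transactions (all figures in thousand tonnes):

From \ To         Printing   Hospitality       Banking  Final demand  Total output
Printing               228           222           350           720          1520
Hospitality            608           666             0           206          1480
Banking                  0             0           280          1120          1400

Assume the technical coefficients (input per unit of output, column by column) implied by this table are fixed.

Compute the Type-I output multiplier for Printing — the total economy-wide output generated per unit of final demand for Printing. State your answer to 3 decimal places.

Technical coefficients a_ij = z_ij / X_j:
  a_11 = 228/1520 = 0.15, a_21 = 608/1520 = 0.40, a_31 = 0/1520 = 0.00
  a_12 = 222/1480 = 0.15, a_22 = 666/1480 = 0.45, a_32 = 0/1480 = 0.00
  a_13 = 350/1400 = 0.25, a_23 = 0/1400 = 0.00, a_33 = 280/1400 = 0.20
I − A =
  [   0.85    -0.15    -0.25]
  [  -0.40     0.55     0.00]
  [   0.00     0.00     0.80]
Cofactors of I−A, C_ij = (−1)^(i+j)·(minor ij) (rows/columns in the sector order above):
  C_11 = (0.55)(0.80) − (0.00)(0.00) = 0.4400
  C_12 = −[(-0.40)(0.80) − (0.00)(0.00)] = 0.3200
  C_13 = (-0.40)(0.00) − (0.55)(0.00) = 0.0000
  C_21 = −[(-0.15)(0.80) − (-0.25)(0.00)] = 0.1200
  C_22 = (0.85)(0.80) − (-0.25)(0.00) = 0.6800
  C_23 = −[(0.85)(0.00) − (-0.15)(0.00)] = 0.0000
  C_31 = (-0.15)(0.00) − (-0.25)(0.55) = 0.1375
  C_32 = −[(0.85)(0.00) − (-0.25)(-0.40)] = 0.1000
  C_33 = (0.85)(0.55) − (-0.15)(-0.40) = 0.4075
det(I−A) = Σ_j (I−A)_1j·C_1j = (0.85)(0.4400) + (-0.15)(0.3200) + (-0.25)(0.0000) = 0.3260
adj(I−A) = Cᵀ =
  [ 0.4400   0.1200   0.1375]
  [ 0.3200   0.6800   0.1000]
  [ 0.0000   0.0000   0.4075]
(I − A)⁻¹ = adj(I−A) / det(I−A) ≈
  [   1.3497     0.3681     0.4218]
  [   0.9816     2.0859     0.3067]
  [   0.0000     0.0000     1.2500]
The output multiplier for sector j is the column-j sum of the Leontief inverse (I − A)⁻¹ = adj(I−A) / det(I−A).
Column 1 of adj(I−A): (0.4400, 0.3200, 0.0000); det(I−A) = 0.3260.
m_1 = (0.4400 + 0.3200 + 0.0000) / 0.3260 = 0.76 / 0.3260 ≈ 2.331.

m_1 = 2.331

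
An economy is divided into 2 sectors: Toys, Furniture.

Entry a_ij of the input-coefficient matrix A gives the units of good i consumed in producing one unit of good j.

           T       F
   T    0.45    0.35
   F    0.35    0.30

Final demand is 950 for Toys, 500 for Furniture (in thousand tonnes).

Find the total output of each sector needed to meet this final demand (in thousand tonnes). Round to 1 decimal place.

I − A =
  [   0.55    -0.35]
  [  -0.35     0.70]
det(I−A) = (0.55)(0.70) − (-0.35)(-0.35) = 0.2625
adj(I−A) = [[0.70, 0.35], [0.35, 0.55]]
(I − A)⁻¹ = adj(I−A) / det(I−A) ≈
  [   2.6667     1.3333]
  [   1.3333     2.0952]
x = (I − A)⁻¹ d = adj(I−A)·d / det(I−A), with det(I−A) = 0.2625:
  x_T = (0.70·950 + 0.35·500) / 0.2625 = 840.00 / 0.2625 = 3200.0
  x_F = (0.35·950 + 0.55·500) / 0.2625 = 607.50 / 0.2625 ≈ 2314.3

x_T = 3200.0, x_F = 2314.3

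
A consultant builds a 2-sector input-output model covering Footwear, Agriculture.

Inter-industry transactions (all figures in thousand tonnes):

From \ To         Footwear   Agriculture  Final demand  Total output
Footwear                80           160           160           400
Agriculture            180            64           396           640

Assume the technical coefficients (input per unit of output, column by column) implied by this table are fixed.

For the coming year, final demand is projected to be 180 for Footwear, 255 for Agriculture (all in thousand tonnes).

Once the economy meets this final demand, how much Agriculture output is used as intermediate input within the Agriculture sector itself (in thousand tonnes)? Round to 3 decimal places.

z_AA = 46.914

Technical coefficients a_ij = z_ij / X_j:
  a_FF = 80/400 = 0.20, a_AF = 180/400 = 0.45
  a_FA = 160/640 = 0.25, a_AA = 64/640 = 0.10
I − A =
  [   0.80    -0.25]
  [  -0.45     0.90]
det(I−A) = (0.80)(0.90) − (-0.25)(-0.45) = 0.6075
adj(I−A) = [[0.90, 0.25], [0.45, 0.80]]
(I − A)⁻¹ = adj(I−A) / det(I−A) ≈
  [   1.4815     0.4115]
  [   0.7407     1.3169]
First solve x = (I − A)⁻¹ d = adj(I−A)·d / det(I−A); in particular x_A = (0.45·180 + 0.80·255) / 0.6075 = 285.00 / 0.6075 ≈ 469.13580.
Intermediate flow from A to A: z_AA = a_AA · x_A = 0.10 × 285.00 / 0.6075 = 28.50 / 0.6075 ≈ 46.914.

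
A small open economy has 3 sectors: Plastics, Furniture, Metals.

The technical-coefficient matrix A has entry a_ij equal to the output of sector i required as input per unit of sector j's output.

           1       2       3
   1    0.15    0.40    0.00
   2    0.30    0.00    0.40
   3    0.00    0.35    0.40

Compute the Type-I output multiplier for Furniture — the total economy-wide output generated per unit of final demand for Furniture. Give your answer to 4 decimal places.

I − A =
  [   0.85    -0.40     0.00]
  [  -0.30     1.00    -0.40]
  [   0.00    -0.35     0.60]
Cofactors of I−A, C_ij = (−1)^(i+j)·(minor ij) (rows/columns in the sector order above):
  C_11 = (1.00)(0.60) − (-0.40)(-0.35) = 0.4600
  C_12 = −[(-0.30)(0.60) − (-0.40)(0.00)] = 0.1800
  C_13 = (-0.30)(-0.35) − (1.00)(0.00) = 0.1050
  C_21 = −[(-0.40)(0.60) − (0.00)(-0.35)] = 0.2400
  C_22 = (0.85)(0.60) − (0.00)(0.00) = 0.5100
  C_23 = −[(0.85)(-0.35) − (-0.40)(0.00)] = 0.2975
  C_31 = (-0.40)(-0.40) − (0.00)(1.00) = 0.1600
  C_32 = −[(0.85)(-0.40) − (0.00)(-0.30)] = 0.3400
  C_33 = (0.85)(1.00) − (-0.40)(-0.30) = 0.7300
det(I−A) = Σ_j (I−A)_1j·C_1j = (0.85)(0.4600) + (-0.40)(0.1800) + (0.00)(0.1050) = 0.3190
adj(I−A) = Cᵀ =
  [ 0.4600   0.2400   0.1600]
  [ 0.1800   0.5100   0.3400]
  [ 0.1050   0.2975   0.7300]
(I − A)⁻¹ = adj(I−A) / det(I−A) ≈
  [   1.44201     0.75235     0.50157]
  [   0.56426     1.59875     1.06583]
  [   0.32915     0.93260     2.28840]
The output multiplier for sector j is the column-j sum of the Leontief inverse (I − A)⁻¹ = adj(I−A) / det(I−A).
Column 2 of adj(I−A): (0.2400, 0.5100, 0.2975); det(I−A) = 0.3190.
m_2 = (0.2400 + 0.5100 + 0.2975) / 0.3190 = 1.0475 / 0.3190 ≈ 3.2837.

m_2 = 3.2837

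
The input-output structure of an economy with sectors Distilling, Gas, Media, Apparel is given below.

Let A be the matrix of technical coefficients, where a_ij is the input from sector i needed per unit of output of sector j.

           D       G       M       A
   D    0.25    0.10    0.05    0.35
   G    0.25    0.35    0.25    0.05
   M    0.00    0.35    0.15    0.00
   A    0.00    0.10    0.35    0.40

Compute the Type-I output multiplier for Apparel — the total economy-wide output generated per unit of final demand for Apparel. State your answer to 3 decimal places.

m_A = 3.817

I − A =
  [   0.75    -0.10    -0.05    -0.35]
  [  -0.25     0.65    -0.25    -0.05]
  [   0.00    -0.35     0.85     0.00]
  [   0.00    -0.10    -0.35     0.60]
Compute the cofactors C_ij = (−1)^(i+j)·(3×3 minor ij) of I−A; the adjugate is their transpose:
adj(I−A) = Cᵀ =
  [ 0.268625   0.134125   0.124375   0.167875]
  [ 0.127500   0.382500   0.163750   0.106250]
  [ 0.052500   0.157500   0.265000   0.043750]
  [ 0.051875   0.155625   0.181875   0.323125]
det(I−A) = Σ_j (I−A)_1j·C_1j = (0.75)(0.268625) + (-0.10)(0.127500) + (-0.05)(0.052500) + (-0.35)(0.051875) = 0.1679375
(I − A)⁻¹ = adj(I−A) / det(I−A) ≈
  [   1.5996     0.7987     0.7406     0.9996]
  [   0.7592     2.2776     0.9751     0.6327]
  [   0.3126     0.9378     1.5780     0.2605]
  [   0.3089     0.9267     1.0830     1.9241]
The output multiplier for sector j is the column-j sum of the Leontief inverse (I − A)⁻¹ = adj(I−A) / det(I−A).
Column A of adj(I−A): (0.167875, 0.106250, 0.043750, 0.323125); det(I−A) = 0.1679375.
m_A = (0.167875 + 0.106250 + 0.043750 + 0.323125) / 0.1679375 = 0.641 / 0.1679375 ≈ 3.817.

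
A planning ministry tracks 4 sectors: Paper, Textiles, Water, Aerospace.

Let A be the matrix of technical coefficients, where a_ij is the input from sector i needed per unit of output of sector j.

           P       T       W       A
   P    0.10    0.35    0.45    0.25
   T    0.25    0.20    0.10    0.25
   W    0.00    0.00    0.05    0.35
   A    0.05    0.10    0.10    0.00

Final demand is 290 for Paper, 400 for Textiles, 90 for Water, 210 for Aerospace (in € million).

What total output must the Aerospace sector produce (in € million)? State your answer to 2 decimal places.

I − A =
  [   0.90    -0.35    -0.45    -0.25]
  [  -0.25     0.80    -0.10    -0.25]
  [   0.00     0.00     0.95    -0.35]
  [  -0.05    -0.10    -0.10     1.00]
Compute the cofactors C_ij = (−1)^(i+j)·(3×3 minor ij) of I−A; the adjugate is their transpose:
adj(I−A) = Cᵀ =
  [ 0.704750   0.359750   0.415000   0.411375]
  [ 0.242375   0.803750   0.235625   0.344000]
  [ 0.022750   0.037625   0.589375   0.221375]
  [ 0.061750   0.102125   0.103250   0.600875]
det(I−A) = Σ_j (I−A)_1j·C_1j = (0.90)(0.704750) + (-0.35)(0.242375) + (-0.45)(0.022750) + (-0.25)(0.061750) = 0.52376875
(I − A)⁻¹ = adj(I−A) / det(I−A) ≈
  [   1.3455     0.6868     0.7923     0.7854]
  [   0.4628     1.5346     0.4499     0.6568]
  [   0.0434     0.0718     1.1253     0.4227]
  [   0.1179     0.1950     0.1971     1.1472]
x = (I − A)⁻¹ d = adj(I−A)·d / det(I−A), with det(I−A) = 0.52376875:
  x_P = (0.704750·290 + 0.359750·400 + 0.415000·90 + 0.411375·210) / 0.52376875 = 472.01625 / 0.52376875 ≈ 901.19
  x_T = (0.242375·290 + 0.803750·400 + 0.235625·90 + 0.344000·210) / 0.52376875 = 485.235 / 0.52376875 ≈ 926.43
  x_W = (0.022750·290 + 0.037625·400 + 0.589375·90 + 0.221375·210) / 0.52376875 = 121.18 / 0.52376875 ≈ 231.36
  x_A = (0.061750·290 + 0.102125·400 + 0.103250·90 + 0.600875·210) / 0.52376875 = 194.23375 / 0.52376875 ≈ 370.84

x_A = 370.84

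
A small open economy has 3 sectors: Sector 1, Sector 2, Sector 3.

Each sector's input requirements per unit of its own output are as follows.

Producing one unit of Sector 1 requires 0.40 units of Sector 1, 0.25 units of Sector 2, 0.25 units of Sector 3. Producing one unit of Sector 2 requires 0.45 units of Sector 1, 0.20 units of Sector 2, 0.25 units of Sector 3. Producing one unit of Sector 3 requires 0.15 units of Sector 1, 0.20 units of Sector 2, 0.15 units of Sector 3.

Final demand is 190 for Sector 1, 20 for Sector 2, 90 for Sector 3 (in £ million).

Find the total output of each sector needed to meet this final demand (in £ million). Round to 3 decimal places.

I − A =
  [   0.60    -0.45    -0.15]
  [  -0.25     0.80    -0.20]
  [  -0.25    -0.25     0.85]
Cofactors of I−A, C_ij = (−1)^(i+j)·(minor ij) (rows/columns in the sector order above):
  C_11 = (0.80)(0.85) − (-0.20)(-0.25) = 0.6300
  C_12 = −[(-0.25)(0.85) − (-0.20)(-0.25)] = 0.2625
  C_13 = (-0.25)(-0.25) − (0.80)(-0.25) = 0.2625
  C_21 = −[(-0.45)(0.85) − (-0.15)(-0.25)] = 0.4200
  C_22 = (0.60)(0.85) − (-0.15)(-0.25) = 0.4725
  C_23 = −[(0.60)(-0.25) − (-0.45)(-0.25)] = 0.2625
  C_31 = (-0.45)(-0.20) − (-0.15)(0.80) = 0.2100
  C_32 = −[(0.60)(-0.20) − (-0.15)(-0.25)] = 0.1575
  C_33 = (0.60)(0.80) − (-0.45)(-0.25) = 0.3675
det(I−A) = Σ_j (I−A)_1j·C_1j = (0.60)(0.6300) + (-0.45)(0.2625) + (-0.15)(0.2625) = 0.2205
adj(I−A) = Cᵀ =
  [ 0.6300   0.4200   0.2100]
  [ 0.2625   0.4725   0.1575]
  [ 0.2625   0.2625   0.3675]
(I − A)⁻¹ = adj(I−A) / det(I−A) ≈
  [   2.8571     1.9048     0.9524]
  [   1.1905     2.1429     0.7143]
  [   1.1905     1.1905     1.6667]
x = (I − A)⁻¹ d = adj(I−A)·d / det(I−A), with det(I−A) = 0.2205:
  x_1 = (0.6300·190 + 0.4200·20 + 0.2100·90) / 0.2205 = 147.00 / 0.2205 ≈ 666.667
  x_2 = (0.2625·190 + 0.4725·20 + 0.1575·90) / 0.2205 = 73.50 / 0.2205 ≈ 333.333
  x_3 = (0.2625·190 + 0.2625·20 + 0.3675·90) / 0.2205 = 88.20 / 0.2205 = 400.000

x_1 = 666.667, x_2 = 333.333, x_3 = 400.000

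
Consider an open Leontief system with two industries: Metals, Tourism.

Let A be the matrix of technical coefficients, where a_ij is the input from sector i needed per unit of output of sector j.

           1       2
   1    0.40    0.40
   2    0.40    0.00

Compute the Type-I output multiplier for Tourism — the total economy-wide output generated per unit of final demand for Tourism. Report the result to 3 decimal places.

I − A =
  [   0.60    -0.40]
  [  -0.40     1.00]
det(I−A) = (0.60)(1.00) − (-0.40)(-0.40) = 0.4400
adj(I−A) = [[1.00, 0.40], [0.40, 0.60]]
(I − A)⁻¹ = adj(I−A) / det(I−A) ≈
  [   2.2727     0.9091]
  [   0.9091     1.3636]
The output multiplier for sector j is the column-j sum of the Leontief inverse (I − A)⁻¹ = adj(I−A) / det(I−A).
Column 2 of adj(I−A): (0.40, 0.60); det(I−A) = 0.4400.
m_2 = (0.40 + 0.60) / 0.4400 = 1.00 / 0.4400 ≈ 2.273.

m_2 = 2.273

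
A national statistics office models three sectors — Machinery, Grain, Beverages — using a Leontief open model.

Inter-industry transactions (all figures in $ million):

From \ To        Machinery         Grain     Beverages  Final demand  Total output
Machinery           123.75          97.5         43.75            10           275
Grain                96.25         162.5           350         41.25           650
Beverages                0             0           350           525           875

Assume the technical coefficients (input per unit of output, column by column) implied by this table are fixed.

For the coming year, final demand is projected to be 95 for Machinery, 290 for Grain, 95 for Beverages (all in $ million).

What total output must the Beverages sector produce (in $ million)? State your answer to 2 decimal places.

x_B = 158.33

Technical coefficients a_ij = z_ij / X_j:
  a_MM = 123.75/275 = 0.45, a_GM = 96.25/275 = 0.35, a_BM = 0/275 = 0.00
  a_MG = 97.5/650 = 0.15, a_GG = 162.5/650 = 0.25, a_BG = 0/650 = 0.00
  a_MB = 43.75/875 = 0.05, a_GB = 350/875 = 0.40, a_BB = 350/875 = 0.40
I − A =
  [   0.55    -0.15    -0.05]
  [  -0.35     0.75    -0.40]
  [   0.00     0.00     0.60]
Cofactors of I−A, C_ij = (−1)^(i+j)·(minor ij) (rows/columns in the sector order above):
  C_11 = (0.75)(0.60) − (-0.40)(0.00) = 0.4500
  C_12 = −[(-0.35)(0.60) − (-0.40)(0.00)] = 0.2100
  C_13 = (-0.35)(0.00) − (0.75)(0.00) = 0.0000
  C_21 = −[(-0.15)(0.60) − (-0.05)(0.00)] = 0.0900
  C_22 = (0.55)(0.60) − (-0.05)(0.00) = 0.3300
  C_23 = −[(0.55)(0.00) − (-0.15)(0.00)] = 0.0000
  C_31 = (-0.15)(-0.40) − (-0.05)(0.75) = 0.0975
  C_32 = −[(0.55)(-0.40) − (-0.05)(-0.35)] = 0.2375
  C_33 = (0.55)(0.75) − (-0.15)(-0.35) = 0.3600
det(I−A) = Σ_j (I−A)_1j·C_1j = (0.55)(0.4500) + (-0.15)(0.2100) + (-0.05)(0.0000) = 0.2160
adj(I−A) = Cᵀ =
  [ 0.4500   0.0900   0.0975]
  [ 0.2100   0.3300   0.2375]
  [ 0.0000   0.0000   0.3600]
(I − A)⁻¹ = adj(I−A) / det(I−A) ≈
  [   2.0833     0.4167     0.4514]
  [   0.9722     1.5278     1.0995]
  [   0.0000     0.0000     1.6667]
x = (I − A)⁻¹ d = adj(I−A)·d / det(I−A), with det(I−A) = 0.2160:
  x_M = (0.4500·95 + 0.0900·290 + 0.0975·95) / 0.2160 = 78.1125 / 0.2160 ≈ 361.63
  x_G = (0.2100·95 + 0.3300·290 + 0.2375·95) / 0.2160 = 138.2125 / 0.2160 ≈ 639.87
  x_B = (0.0000·95 + 0.0000·290 + 0.3600·95) / 0.2160 = 34.20 / 0.2160 ≈ 158.33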